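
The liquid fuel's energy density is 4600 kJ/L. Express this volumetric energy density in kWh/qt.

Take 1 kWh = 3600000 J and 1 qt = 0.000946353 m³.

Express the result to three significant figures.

4600 kJ/L × 1000 J/kJ ÷ 0.001 m³/L = 4.6×10⁹ J/m³
4.6×10⁹ J/m³ ÷ 3600000 J/kWh × 0.000946353 m³/qt = 1.20923 kWh/qt

1.21 kWh/qt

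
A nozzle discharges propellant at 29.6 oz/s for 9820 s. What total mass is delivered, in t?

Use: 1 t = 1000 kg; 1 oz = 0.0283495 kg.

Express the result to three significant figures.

29.6 oz/s → 0.839145 kg/s
m = ṁ × t = 0.839145 × 9820 = 8240.4 kg
In t: 8240.4 / 1000 = 8.2404 t

8.24 t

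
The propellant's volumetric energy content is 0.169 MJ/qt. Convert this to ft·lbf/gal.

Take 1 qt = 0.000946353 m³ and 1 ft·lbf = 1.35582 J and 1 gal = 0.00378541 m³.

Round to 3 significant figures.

4.99×10⁵ ft·lbf/gal

0.169 MJ/qt × 1000000 J/MJ ÷ 0.000946353 m³/qt = 1.7858×10⁸ J/m³
1.7858×10⁸ J/m³ ÷ 1.35582 J/ft·lbf × 0.00378541 m³/gal = 498590 ft·lbf/gal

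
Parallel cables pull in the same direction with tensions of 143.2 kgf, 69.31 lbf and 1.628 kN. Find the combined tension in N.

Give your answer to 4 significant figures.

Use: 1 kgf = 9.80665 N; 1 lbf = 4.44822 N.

3341 N

143.2 kgf × 9.80665 = 1404.31 N
69.31 lbf × 4.44822 = 308.306 N
1.628 kN × 1000 = 1628 N
Combined: 1404.31 + 308.306 + 1628 = 3340.62 N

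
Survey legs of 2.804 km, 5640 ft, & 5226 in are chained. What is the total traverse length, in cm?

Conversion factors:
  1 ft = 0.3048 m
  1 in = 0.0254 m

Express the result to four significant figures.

4.656×10⁵ cm

2.804 km × 1000 → 2804 m
5640 ft × 0.3048 → 1719.07 m
5226 in × 0.0254 → 132.74 m
Combined: 2804 + 1719.07 + 132.74 = 4655.81 m
In cm: 4655.81 / 0.01 = 465581 cm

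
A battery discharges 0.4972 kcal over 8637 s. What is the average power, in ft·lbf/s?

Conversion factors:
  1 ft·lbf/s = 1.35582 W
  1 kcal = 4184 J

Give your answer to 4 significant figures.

0.4972 kcal × 4184 → 2080.28 J
P = E / t = 2080.28 J / 8637 s = 0.240857 W
0.240857 W ÷ (1.35582 W/ft·lbf/s) = 0.177647 ft·lbf/s

0.1776 ft·lbf/s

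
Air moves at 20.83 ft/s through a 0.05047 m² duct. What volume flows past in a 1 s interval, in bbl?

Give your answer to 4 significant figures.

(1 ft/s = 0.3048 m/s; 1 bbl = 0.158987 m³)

2.015 bbl

20.83 ft/s × 0.3048 → 6.34898 m/s
V = v × A × t = 6.34898 m/s × 0.05047 m² × 1 s = 0.320433 m³
0.320433 m³ ÷ (0.158987 m³/bbl) = 2.01547 bbl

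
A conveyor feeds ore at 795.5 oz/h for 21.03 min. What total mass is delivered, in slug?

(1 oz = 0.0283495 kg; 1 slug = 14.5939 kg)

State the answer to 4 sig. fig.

795.5 oz/h → 0.00626445 kg/s
21.03 min → 1261.8 s
m = ṁ × t = 0.00626445 × 1261.8 = 7.90448 kg
In slug: 7.90448 / 14.5939 = 0.541629 slug

0.5416 slug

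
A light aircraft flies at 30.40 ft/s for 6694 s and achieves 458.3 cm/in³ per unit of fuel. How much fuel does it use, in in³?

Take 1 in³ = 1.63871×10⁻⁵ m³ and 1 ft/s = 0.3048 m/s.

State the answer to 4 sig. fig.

30.40 ft/s → 9.26592 m/s
d = v × t = 9.26592 × 6694 = 62026.1 m
458.3 cm/in³ → 279671 m/m³
V = d / (distance per unit fuel) = 62026.1 / 279671 = 0.221782 m³
In in³: 0.221782 / 1.63871×10⁻⁵ = 13533.9 in³

1.353×10⁴ in³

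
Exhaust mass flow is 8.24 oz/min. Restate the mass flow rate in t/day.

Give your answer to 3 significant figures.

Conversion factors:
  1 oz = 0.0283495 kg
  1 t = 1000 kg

8.24 oz/min × 0.0283495 kg/oz ÷ 60 s/min = 0.00389333 kg/s
0.00389333 kg/s ÷ 1000 kg/t × 86400 s/day = 0.336384 t/day

0.336 t/day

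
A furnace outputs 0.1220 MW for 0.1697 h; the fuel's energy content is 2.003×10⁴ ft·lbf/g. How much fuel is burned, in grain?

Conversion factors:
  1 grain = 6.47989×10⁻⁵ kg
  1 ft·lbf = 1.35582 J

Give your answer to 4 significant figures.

4.235×10⁴ grain

0.1220 MW → 122000 W
0.1697 h → 610.92 s
E = P × t = 122000 × 610.92 = 7.45322×10⁷ J
2.003×10⁴ ft·lbf/g → 2.71571×10⁷ J/kg
m = E / e_s = 7.45322×10⁷ / 2.71571×10⁷ = 2.74448 kg
In grain: 2.74448 / 6.47989×10⁻⁵ = 42353.8 grain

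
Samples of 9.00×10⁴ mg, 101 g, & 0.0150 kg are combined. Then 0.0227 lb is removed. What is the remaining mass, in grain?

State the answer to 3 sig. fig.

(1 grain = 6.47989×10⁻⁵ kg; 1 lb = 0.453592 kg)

3020 grain

9.00×10⁴ mg × 10⁻⁶ = 0.09 kg
101 g × 0.001 = 0.101 kg
0.0150 kg (already kg)
0.0227 lb × 0.453592 = 0.0102965 kg
Net: 0.09 + 0.101 + 0.015 − 0.0102965 = 0.195704 kg
In grain: 0.195704 / 6.47989×10⁻⁵ = 3020.17 grain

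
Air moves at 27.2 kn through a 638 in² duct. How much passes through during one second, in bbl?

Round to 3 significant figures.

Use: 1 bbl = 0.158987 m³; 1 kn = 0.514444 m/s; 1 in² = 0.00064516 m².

27.2 kn × 0.514444 → 13.9929 m/s
638 in² × 0.00064516 → 0.411612 m²
V = v × A × t = 13.9929 m/s × 0.411612 m² × 1 s = 5.75965 m³
5.75965 m³ ÷ (0.158987 m³/bbl) = 36.2272 bbl

36.2 bbl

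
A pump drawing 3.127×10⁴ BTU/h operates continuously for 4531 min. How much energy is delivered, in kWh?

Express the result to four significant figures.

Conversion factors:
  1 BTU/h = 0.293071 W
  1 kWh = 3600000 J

692.1 kWh

3.127×10⁴ BTU/h × 0.293071 → 9164.33 W
4531 min × 60 → 271860 s
E = P × t = 9164.33 W × 271860 s = 2.49141×10⁹ J
2.49141×10⁹ J ÷ (3600000 J/kWh) = 692.058 kWh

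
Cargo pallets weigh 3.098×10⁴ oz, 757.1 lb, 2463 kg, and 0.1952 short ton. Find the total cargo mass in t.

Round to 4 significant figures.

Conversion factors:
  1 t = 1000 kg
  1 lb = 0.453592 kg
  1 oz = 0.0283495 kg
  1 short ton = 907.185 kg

3.862 t

3.098×10⁴ oz × 0.0283495 = 878.268 kg
757.1 lb × 0.453592 = 343.415 kg
2463 kg (already kg)
0.1952 short ton × 907.185 = 177.083 kg
Total: 878.268 + 343.415 + 2463 + 177.083 = 3861.77 kg
In t: 3861.77 / 1000 = 3.86177 t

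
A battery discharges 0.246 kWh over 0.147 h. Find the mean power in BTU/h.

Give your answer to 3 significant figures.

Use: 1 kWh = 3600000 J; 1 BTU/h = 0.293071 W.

5710 BTU/h

0.246 kWh × 3600000 = 885600 J
0.147 h × 3600 = 529.2 s
P = E / t = 885600 J / 529.2 s = 1673.47 W
1673.47 W ÷ (0.293071 W/BTU/h) = 5710.12 BTU/h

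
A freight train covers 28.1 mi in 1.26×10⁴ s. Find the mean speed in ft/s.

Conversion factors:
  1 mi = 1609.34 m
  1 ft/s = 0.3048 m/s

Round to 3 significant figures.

28.1 mi × 1609.34 → 45222.5 m
v = d / t = 45222.5 m / 12600 s = 3.58909 m/s
3.58909 m/s ÷ (0.3048 m/s/ft/s) = 11.7752 ft/s

11.8 ft/s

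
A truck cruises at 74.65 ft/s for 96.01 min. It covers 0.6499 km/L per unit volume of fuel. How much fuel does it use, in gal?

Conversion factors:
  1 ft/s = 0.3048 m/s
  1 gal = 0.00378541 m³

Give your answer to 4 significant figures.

74.65 ft/s → 22.7533 m/s
96.01 min → 5760.6 s
d = v × t = 22.7533 × 5760.6 = 131073 m
0.6499 km/L → 649900 m/m³
V = d / (distance per unit fuel) = 131073 / 649900 = 0.201682 m³
In gal: 0.201682 / 0.00378541 = 53.2788 gal

53.28 gal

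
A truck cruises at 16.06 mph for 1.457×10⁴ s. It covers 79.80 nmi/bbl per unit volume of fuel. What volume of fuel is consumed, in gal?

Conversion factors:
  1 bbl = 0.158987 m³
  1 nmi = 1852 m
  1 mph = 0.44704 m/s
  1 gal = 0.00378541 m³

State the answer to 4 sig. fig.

16.06 mph → 7.17946 m/s
d = v × t = 7.17946 × 14570 = 104605 m
79.80 nmi/bbl → 929570 m/m³
V = d / (distance per unit fuel) = 104605 / 929570 = 0.112531 m³
In gal: 0.112531 / 0.00378541 = 29.7276 gal

29.73 gal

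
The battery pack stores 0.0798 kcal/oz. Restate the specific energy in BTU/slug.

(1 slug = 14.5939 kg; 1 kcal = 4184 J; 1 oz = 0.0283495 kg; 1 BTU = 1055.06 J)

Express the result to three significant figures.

163 BTU/slug

0.0798 kcal/oz × 4184 J/kcal ÷ 0.0283495 kg/oz = 11777.4 J/kg
11777.4 J/kg ÷ 1055.06 J/BTU × 14.5939 kg/slug = 162.908 BTU/slug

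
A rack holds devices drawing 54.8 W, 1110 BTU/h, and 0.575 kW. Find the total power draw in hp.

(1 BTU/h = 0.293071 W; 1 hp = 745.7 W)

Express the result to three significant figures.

54.8 W (already W)
1110 BTU/h × 0.293071 = 325.309 W
0.575 kW × 1000 = 575 W
Sum: 54.8 + 325.309 + 575 = 955.109 W
In hp: 955.109 / 745.7 = 1.28082 hp

1.28 hp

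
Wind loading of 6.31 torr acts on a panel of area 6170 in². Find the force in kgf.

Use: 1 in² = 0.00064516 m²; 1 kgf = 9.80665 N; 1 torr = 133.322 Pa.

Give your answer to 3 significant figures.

341 kgf

6.31 torr × 133.322 → 841.262 Pa
6170 in² × 0.00064516 → 3.98064 m²
F = P × A = 841.262 Pa × 3.98064 m² = 3348.76 N
3348.76 N ÷ (9.80665 N/kgf) = 341.478 kgf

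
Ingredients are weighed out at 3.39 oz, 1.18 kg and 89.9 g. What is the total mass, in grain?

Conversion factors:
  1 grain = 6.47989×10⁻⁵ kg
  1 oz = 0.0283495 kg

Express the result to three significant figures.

3.39 oz × 0.0283495 = 0.0961048 kg
1.18 kg (already kg)
89.9 g × 0.001 = 0.0899 kg
Sum: 0.0961048 + 1.18 + 0.0899 = 1.366 kg
In grain: 1.366 / 6.47989×10⁻⁵ = 21080.6 grain

2.11×10⁴ grain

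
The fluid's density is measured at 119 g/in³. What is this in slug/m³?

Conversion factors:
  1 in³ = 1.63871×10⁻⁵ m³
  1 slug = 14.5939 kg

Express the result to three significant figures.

498 slug/m³

119 g/in³ × 0.001 kg/g ÷ 1.63871×10⁻⁵ m³/in³ = 7261.81 kg/m³
7261.81 kg/m³ ÷ 14.5939 kg/slug = 497.592 slug/m³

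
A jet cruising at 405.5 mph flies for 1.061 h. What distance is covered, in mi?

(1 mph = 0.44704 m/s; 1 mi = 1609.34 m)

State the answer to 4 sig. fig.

430.2 mi

405.5 mph × 0.44704 = 181.275 m/s
1.061 h × 3600 = 3819.6 s
d = v × t = 181.275 m/s × 3819.6 s = 692398 m
692398 m ÷ (1609.34 m/mi) = 430.237 mi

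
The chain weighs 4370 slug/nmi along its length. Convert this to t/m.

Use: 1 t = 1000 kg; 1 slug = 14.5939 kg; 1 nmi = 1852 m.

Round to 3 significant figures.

4370 slug/nmi × 14.5939 kg/slug ÷ 1852 m/nmi = 34.4359 kg/m
34.4359 kg/m ÷ 1000 kg/t = 0.0344359 t/m

0.0344 t/m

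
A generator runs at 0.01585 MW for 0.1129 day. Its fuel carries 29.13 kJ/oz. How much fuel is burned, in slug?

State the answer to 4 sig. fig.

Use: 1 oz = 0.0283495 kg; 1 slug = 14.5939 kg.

0.01585 MW → 15850 W
0.1129 day → 9754.56 s
E = P × t = 15850 × 9754.56 = 1.5461×10⁸ J
29.13 kJ/oz → 1.02753×10⁶ J/kg
m = E / e_s = 1.5461×10⁸ / 1.02753×10⁶ = 150.468 kg
In slug: 150.468 / 14.5939 = 10.3103 slug

10.31 slug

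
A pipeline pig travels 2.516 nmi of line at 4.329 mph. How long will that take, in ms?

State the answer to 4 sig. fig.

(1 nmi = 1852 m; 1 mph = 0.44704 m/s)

2.408×10⁶ ms

2.516 nmi × 1852 = 4659.63 m
4.329 mph × 0.44704 = 1.93524 m/s
t = d / v = 4659.63 m / 1.93524 m/s = 2407.78 s
2407.78 s ÷ (0.001 s/ms) = 2.40778×10⁶ ms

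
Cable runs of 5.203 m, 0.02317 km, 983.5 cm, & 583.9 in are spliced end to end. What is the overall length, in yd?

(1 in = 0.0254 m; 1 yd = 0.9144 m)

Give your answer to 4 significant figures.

5.203 m (already m)
0.02317 km × 1000 = 23.17 m
983.5 cm × 0.01 = 9.835 m
583.9 in × 0.0254 = 14.8311 m
Total: 5.203 + 23.17 + 9.835 + 14.8311 = 53.0391 m
In yd: 53.0391 / 0.9144 = 58.0043 yd

58.00 yd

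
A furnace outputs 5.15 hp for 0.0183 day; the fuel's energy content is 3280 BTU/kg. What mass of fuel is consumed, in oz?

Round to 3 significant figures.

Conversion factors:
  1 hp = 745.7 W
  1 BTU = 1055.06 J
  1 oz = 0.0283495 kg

61.9 oz

5.15 hp → 3840.36 W
0.0183 day → 1581.12 s
E = P × t = 3840.36 × 1581.12 = 6.07207×10⁶ J
3280 BTU/kg → 3.4606×10⁶ J/kg
m = E / e_s = 6.07207×10⁶ / 3.4606×10⁶ = 1.75463 kg
In oz: 1.75463 / 0.0283495 = 61.8928 oz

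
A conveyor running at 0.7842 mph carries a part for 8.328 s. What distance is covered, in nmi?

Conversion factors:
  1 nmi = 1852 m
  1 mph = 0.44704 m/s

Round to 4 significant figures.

0.7842 mph × 0.44704 = 0.350569 m/s
d = v × t = 0.350569 m/s × 8.328 s = 2.91954 m
2.91954 m ÷ (1852 m/nmi) = 0.00157643 nmi

0.001576 nmi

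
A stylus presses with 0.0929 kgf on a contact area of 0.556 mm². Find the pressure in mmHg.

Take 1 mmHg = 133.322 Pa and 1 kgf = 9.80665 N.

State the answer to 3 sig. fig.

1.23×10⁴ mmHg

0.0929 kgf × 9.80665 = 0.911038 N
0.556 mm² × 10⁻⁶ = 5.56×10⁻⁷ m²
P = F / A = 0.911038 N / 5.56×10⁻⁷ m² = 1.63856×10⁶ Pa
1.63856×10⁶ Pa ÷ (133.322 Pa/mmHg) = 12290.2 mmHg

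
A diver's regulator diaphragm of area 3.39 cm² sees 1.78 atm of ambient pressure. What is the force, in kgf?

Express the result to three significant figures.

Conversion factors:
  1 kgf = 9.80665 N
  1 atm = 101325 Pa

6.23 kgf

1.78 atm × 101325 → 180358 Pa
3.39 cm² × 0.0001 → 3.39×10⁻⁴ m²
F = P × A = 180358 Pa × 3.39×10⁻⁴ m² = 61.1414 N
61.1414 N ÷ (9.80665 N/kgf) = 6.23469 kgf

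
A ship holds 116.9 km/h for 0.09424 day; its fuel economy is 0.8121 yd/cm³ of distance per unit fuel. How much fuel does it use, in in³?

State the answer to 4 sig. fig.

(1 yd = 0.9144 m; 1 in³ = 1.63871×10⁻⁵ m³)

116.9 km/h → 32.4722 m/s
0.09424 day → 8142.34 s
d = v × t = 32.4722 × 8142.34 = 264400 m
0.8121 yd/cm³ → 742584 m/m³
V = d / (distance per unit fuel) = 264400 / 742584 = 0.356054 m³
In in³: 0.356054 / 1.63871×10⁻⁵ = 21727.7 in³

2.173×10⁴ in³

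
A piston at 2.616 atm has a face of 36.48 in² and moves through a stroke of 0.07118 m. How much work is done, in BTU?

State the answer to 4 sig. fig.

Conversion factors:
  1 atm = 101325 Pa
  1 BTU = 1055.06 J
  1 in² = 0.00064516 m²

0.4209 BTU

2.616 atm → 265066 Pa
36.48 in² → 0.0235354 m²
F = P × A = 265066 × 0.0235354 = 6238.43 N
W = F × d = 6238.43 × 0.07118 = 444.051 J
In BTU: 444.051 / 1055.06 = 0.420877 BTU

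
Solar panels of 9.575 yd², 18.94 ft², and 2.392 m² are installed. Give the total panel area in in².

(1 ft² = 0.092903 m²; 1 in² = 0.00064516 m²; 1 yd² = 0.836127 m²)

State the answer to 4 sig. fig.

1.884×10⁴ in²

9.575 yd² × 0.836127 = 8.00592 m²
18.94 ft² × 0.092903 = 1.75958 m²
2.392 m² (already m²)
Sum: 8.00592 + 1.75958 + 2.392 = 12.1575 m²
In in²: 12.1575 / 0.00064516 = 18844.2 in²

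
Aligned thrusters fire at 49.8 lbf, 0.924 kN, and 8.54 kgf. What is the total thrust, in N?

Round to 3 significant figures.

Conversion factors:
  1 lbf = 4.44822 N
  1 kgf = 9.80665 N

1230 N

49.8 lbf × 4.44822 = 221.521 N
0.924 kN × 1000 = 924 N
8.54 kgf × 9.80665 = 83.7488 N
Total: 221.521 + 924 + 83.7488 = 1229.27 N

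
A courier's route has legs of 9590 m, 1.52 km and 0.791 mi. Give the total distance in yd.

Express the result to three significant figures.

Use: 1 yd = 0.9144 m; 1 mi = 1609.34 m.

1.35×10⁴ yd

9590 m (already m)
1.52 km × 1000 = 1520 m
0.791 mi × 1609.34 = 1272.99 m
Combined: 9590 + 1520 + 1272.99 = 12383 m
In yd: 12383 / 0.9144 = 13542.2 yd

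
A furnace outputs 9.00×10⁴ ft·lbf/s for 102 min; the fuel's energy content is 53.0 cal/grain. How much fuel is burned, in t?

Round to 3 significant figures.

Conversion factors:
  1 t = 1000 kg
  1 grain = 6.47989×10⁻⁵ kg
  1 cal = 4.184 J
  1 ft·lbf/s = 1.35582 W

0.218 t

9.00×10⁴ ft·lbf/s → 122024 W
102 min → 6120 s
E = P × t = 122024 × 6120 = 7.46787×10⁸ J
53.0 cal/grain → 3.42216×10⁶ J/kg
m = E / e_s = 7.46787×10⁸ / 3.42216×10⁶ = 218.221 kg
In t: 218.221 / 1000 = 0.218221 t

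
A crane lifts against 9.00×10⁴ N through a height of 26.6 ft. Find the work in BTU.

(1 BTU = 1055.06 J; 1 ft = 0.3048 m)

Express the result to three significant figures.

692 BTU

26.6 ft × 0.3048 = 8.10768 m
W = F × d = 90000 N × 8.10768 m = 729691 J
729691 J ÷ (1055.06 J/BTU) = 691.611 BTU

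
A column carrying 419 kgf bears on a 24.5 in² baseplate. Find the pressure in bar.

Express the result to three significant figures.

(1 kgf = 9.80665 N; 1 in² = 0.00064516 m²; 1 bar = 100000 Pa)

2.60 bar

419 kgf × 9.80665 = 4108.99 N
24.5 in² × 0.00064516 = 0.0158064 m²
P = F / A = 4108.99 N / 0.0158064 m² = 259957 Pa
259957 Pa ÷ (100000 Pa/bar) = 2.59957 bar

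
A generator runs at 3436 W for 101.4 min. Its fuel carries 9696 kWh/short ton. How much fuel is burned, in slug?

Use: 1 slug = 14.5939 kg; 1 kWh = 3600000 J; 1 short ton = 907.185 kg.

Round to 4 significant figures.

0.03723 slug

101.4 min → 6084 s
E = P × t = 3436 × 6084 = 2.09046×10⁷ J
9696 kWh/short ton → 3.84768×10⁷ J/kg
m = E / e_s = 2.09046×10⁷ / 3.84768×10⁷ = 0.543304 kg
In slug: 0.543304 / 14.5939 = 0.0372282 slug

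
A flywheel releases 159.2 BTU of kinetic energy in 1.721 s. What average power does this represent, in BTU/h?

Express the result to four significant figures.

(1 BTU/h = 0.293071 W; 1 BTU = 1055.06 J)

159.2 BTU × 1055.06 → 167966 J
P = E / t = 167966 J / 1.721 s = 97597.9 W
97597.9 W ÷ (0.293071 W/BTU/h) = 333018 BTU/h

3.330×10⁵ BTU/h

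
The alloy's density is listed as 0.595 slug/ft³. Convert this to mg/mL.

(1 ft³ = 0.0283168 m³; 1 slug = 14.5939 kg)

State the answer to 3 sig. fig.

0.595 slug/ft³ × 14.5939 kg/slug ÷ 0.0283168 m³/ft³ = 306.651 kg/m³
306.651 kg/m³ ÷ 10⁻⁶ kg/mg × 10⁻⁶ m³/mL = 306.651 mg/mL

307 mg/mL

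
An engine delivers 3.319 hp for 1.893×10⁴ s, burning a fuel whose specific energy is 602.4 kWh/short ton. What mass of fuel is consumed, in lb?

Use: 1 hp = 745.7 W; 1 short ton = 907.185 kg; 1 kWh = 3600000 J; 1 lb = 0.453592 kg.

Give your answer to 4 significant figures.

3.319 hp → 2474.98 W
E = P × t = 2474.98 × 18930 = 4.68514×10⁷ J
602.4 kWh/short ton → 2.39052×10⁶ J/kg
m = E / e_s = 4.68514×10⁷ / 2.39052×10⁶ = 19.5988 kg
In lb: 19.5988 / 0.453592 = 43.208 lb

43.21 lb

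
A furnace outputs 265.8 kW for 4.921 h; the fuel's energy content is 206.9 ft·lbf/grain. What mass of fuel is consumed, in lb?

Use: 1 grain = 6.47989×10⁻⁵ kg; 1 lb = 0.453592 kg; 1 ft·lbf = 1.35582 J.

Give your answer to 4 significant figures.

265.8 kW → 265800 W
4.921 h → 17715.6 s
E = P × t = 265800 × 17715.6 = 4.70881×10⁹ J
206.9 ft·lbf/grain → 4.32907×10⁶ J/kg
m = E / e_s = 4.70881×10⁹ / 4.32907×10⁶ = 1087.72 kg
In lb: 1087.72 / 0.453592 = 2398.01 lb

2398 lb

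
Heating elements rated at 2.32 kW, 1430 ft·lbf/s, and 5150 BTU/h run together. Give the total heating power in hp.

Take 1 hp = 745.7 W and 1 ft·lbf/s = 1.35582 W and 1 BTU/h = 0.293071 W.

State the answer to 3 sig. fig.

2.32 kW × 1000 = 2320 W
1430 ft·lbf/s × 1.35582 = 1938.82 W
5150 BTU/h × 0.293071 = 1509.32 W
Sum: 2320 + 1938.82 + 1509.32 = 5768.14 W
In hp: 5768.14 / 745.7 = 7.7352 hp

7.74 hp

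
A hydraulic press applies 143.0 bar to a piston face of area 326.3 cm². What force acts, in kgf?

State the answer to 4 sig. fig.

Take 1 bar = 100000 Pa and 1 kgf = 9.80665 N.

143.0 bar × 100000 → 1.43×10⁷ Pa
326.3 cm² × 0.0001 → 0.03263 m²
F = P × A = 1.43×10⁷ Pa × 0.03263 m² = 466609 N
466609 N ÷ (9.80665 N/kgf) = 47580.9 kgf

4.758×10⁴ kgf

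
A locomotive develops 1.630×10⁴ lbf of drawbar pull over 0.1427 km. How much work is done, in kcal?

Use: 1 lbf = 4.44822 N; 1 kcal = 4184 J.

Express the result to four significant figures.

2473 kcal

1.630×10⁴ lbf × 4.44822 = 72506 N
0.1427 km × 1000 = 142.7 m
W = F × d = 72506 N × 142.7 m = 1.03466×10⁷ J
1.03466×10⁷ J ÷ (4184 J/kcal) = 2472.9 kcal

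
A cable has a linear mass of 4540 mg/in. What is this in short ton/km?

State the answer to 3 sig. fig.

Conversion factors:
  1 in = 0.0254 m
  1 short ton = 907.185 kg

4540 mg/in × 10⁻⁶ kg/mg ÷ 0.0254 m/in = 0.17874 kg/m
0.17874 kg/m ÷ 907.185 kg/short ton × 1000 m/km = 0.197027 short ton/km

0.197 short ton/km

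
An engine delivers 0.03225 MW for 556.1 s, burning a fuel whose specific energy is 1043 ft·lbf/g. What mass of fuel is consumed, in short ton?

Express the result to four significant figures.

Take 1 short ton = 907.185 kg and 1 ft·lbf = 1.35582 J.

0.03225 MW → 32250 W
E = P × t = 32250 × 556.1 = 1.79342×10⁷ J
1043 ft·lbf/g → 1.41412×10⁶ J/kg
m = E / e_s = 1.79342×10⁷ / 1.41412×10⁶ = 12.6822 kg
In short ton: 12.6822 / 907.185 = 0.0139797 short ton

0.01398 short ton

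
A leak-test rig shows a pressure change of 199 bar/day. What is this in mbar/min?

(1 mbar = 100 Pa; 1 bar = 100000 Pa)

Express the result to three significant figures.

199 bar/day × 100000 Pa/bar ÷ 86400 s/day = 230.324 Pa/s
230.324 Pa/s ÷ 100 Pa/mbar × 60 s/min = 138.194 mbar/min

138 mbar/min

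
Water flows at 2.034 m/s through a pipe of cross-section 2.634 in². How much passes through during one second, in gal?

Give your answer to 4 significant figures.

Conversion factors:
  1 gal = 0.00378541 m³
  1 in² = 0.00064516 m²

2.634 in² × 0.00064516 → 0.00169935 m²
V = v × A × t = 2.034 m/s × 0.00169935 m² × 1 s = 0.00345648 m³
0.00345648 m³ ÷ (0.00378541 m³/gal) = 0.913106 gal

0.9131 gal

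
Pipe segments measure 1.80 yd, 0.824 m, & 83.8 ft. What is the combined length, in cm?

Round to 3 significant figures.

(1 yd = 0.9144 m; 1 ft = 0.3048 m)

1.80 yd × 0.9144 → 1.64592 m
0.824 m (already m)
83.8 ft × 0.3048 → 25.5422 m
Combined: 1.64592 + 0.824 + 25.5422 = 28.0121 m
In cm: 28.0121 / 0.01 = 2801.21 cm

2800 cm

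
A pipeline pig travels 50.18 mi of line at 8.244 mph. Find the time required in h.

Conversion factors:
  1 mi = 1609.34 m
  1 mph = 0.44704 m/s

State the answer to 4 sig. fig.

50.18 mi × 1609.34 = 80756.7 m
8.244 mph × 0.44704 = 3.6854 m/s
t = d / v = 80756.7 m / 3.6854 m/s = 21912.6 s
21912.6 s ÷ (3600 s/h) = 6.08683 h

6.087 h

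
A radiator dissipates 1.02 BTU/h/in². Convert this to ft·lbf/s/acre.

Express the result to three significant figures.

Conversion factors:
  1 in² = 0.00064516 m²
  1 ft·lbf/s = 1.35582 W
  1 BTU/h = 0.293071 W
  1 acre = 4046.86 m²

1.02 BTU/h/in² × 0.293071 W/BTU/h ÷ 0.00064516 m²/in² = 463.346 W/m²
463.346 W/m² ÷ 1.35582 W/ft·lbf/s × 4046.86 m²/acre = 1.383×10⁶ ft·lbf/s/acre

1.38×10⁶ ft·lbf/s/acre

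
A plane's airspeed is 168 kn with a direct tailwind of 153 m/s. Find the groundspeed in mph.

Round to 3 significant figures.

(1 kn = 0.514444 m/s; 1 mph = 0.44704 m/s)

536 mph

168 kn × 0.514444 = 86.4266 m/s
153 m/s (already m/s)
Total: 86.4266 + 153 = 239.427 m/s
In mph: 239.427 / 0.44704 = 535.583 mph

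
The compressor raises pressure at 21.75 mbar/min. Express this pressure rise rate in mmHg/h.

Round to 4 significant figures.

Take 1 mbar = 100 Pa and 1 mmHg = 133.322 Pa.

978.8 mmHg/h

21.75 mbar/min × 100 Pa/mbar ÷ 60 s/min = 36.25 Pa/s
36.25 Pa/s ÷ 133.322 Pa/mmHg × 3600 s/h = 978.833 mmHg/h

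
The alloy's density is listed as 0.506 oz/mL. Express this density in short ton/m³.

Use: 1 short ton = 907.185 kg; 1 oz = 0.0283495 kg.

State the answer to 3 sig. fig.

15.8 short ton/m³

0.506 oz/mL × 0.0283495 kg/oz ÷ 10⁻⁶ m³/mL = 14344.8 kg/m³
14344.8 kg/m³ ÷ 907.185 kg/short ton = 15.8124 short ton/m³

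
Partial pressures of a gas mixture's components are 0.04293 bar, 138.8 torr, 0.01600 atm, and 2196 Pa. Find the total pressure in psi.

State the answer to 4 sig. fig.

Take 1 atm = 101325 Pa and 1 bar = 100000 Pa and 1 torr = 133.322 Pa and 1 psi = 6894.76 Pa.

3.860 psi

0.04293 bar × 100000 = 4293 Pa
138.8 torr × 133.322 = 18505.1 Pa
0.01600 atm × 101325 = 1621.2 Pa
2196 Pa (already Pa)
Combined: 4293 + 18505.1 + 1621.2 + 2196 = 26615.3 Pa
In psi: 26615.3 / 6894.76 = 3.86022 psi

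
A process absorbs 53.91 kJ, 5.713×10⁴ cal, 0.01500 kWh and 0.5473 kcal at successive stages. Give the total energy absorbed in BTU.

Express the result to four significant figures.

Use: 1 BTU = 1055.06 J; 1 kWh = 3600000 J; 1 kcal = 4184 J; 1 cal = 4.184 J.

53.91 kJ × 1000 → 53910 J
5.713×10⁴ cal × 4.184 → 239032 J
0.01500 kWh × 3600000 → 54000 J
0.5473 kcal × 4184 → 2289.9 J
Total: 53910 + 239032 + 54000 + 2289.9 = 349232 J
In BTU: 349232 / 1055.06 = 331.007 BTU

331.0 BTU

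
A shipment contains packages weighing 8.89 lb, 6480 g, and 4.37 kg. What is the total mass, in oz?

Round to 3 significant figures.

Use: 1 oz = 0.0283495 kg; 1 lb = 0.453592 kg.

525 oz

8.89 lb × 0.453592 = 4.03243 kg
6480 g × 0.001 = 6.48 kg
4.37 kg (already kg)
Sum: 4.03243 + 6.48 + 4.37 = 14.8824 kg
In oz: 14.8824 / 0.0283495 = 524.962 oz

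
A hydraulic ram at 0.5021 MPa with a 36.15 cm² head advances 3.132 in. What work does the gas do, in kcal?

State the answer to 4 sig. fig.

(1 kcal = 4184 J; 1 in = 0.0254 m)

0.03451 kcal

0.5021 MPa → 502100 Pa
36.15 cm² → 0.003615 m²
F = P × A = 502100 × 0.003615 = 1815.09 N
3.132 in → 0.0795528 m
W = F × d = 1815.09 × 0.0795528 = 144.395 J
In kcal: 144.395 / 4184 = 0.0345112 kcal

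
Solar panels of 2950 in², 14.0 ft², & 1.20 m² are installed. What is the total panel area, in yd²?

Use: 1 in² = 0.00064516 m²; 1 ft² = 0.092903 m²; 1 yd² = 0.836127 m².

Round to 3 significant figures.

5.27 yd²

2950 in² × 0.00064516 = 1.90322 m²
14.0 ft² × 0.092903 = 1.30064 m²
1.20 m² (already m²)
Combined: 1.90322 + 1.30064 + 1.2 = 4.40386 m²
In yd²: 4.40386 / 0.836127 = 5.26697 yd²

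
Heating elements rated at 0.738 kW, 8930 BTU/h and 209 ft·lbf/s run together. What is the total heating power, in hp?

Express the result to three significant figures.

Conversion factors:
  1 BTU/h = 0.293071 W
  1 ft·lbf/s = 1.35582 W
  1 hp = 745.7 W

4.88 hp

0.738 kW × 1000 = 738 W
8930 BTU/h × 0.293071 = 2617.12 W
209 ft·lbf/s × 1.35582 = 283.366 W
Sum: 738 + 2617.12 + 283.366 = 3638.49 W
In hp: 3638.49 / 745.7 = 4.87929 hp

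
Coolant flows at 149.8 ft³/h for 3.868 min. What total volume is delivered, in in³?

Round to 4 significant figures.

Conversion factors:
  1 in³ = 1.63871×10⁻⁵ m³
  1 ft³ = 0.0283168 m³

149.8 ft³/h → 0.00117829 m³/s
3.868 min → 232.08 s
V = Q × t = 0.00117829 × 232.08 = 0.273458 m³
In in³: 0.273458 / 1.63871×10⁻⁵ = 16687.4 in³

1.669×10⁴ in³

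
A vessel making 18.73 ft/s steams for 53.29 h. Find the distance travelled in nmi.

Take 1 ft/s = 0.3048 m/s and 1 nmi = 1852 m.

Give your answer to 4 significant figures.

591.4 nmi

18.73 ft/s × 0.3048 = 5.7089 m/s
53.29 h × 3600 = 191844 s
d = v × t = 5.7089 m/s × 191844 s = 1.09522×10⁶ m
1.09522×10⁶ m ÷ (1852 m/nmi) = 591.371 nmi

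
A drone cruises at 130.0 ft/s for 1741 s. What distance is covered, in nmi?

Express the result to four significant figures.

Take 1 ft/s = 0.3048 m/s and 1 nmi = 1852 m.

37.25 nmi

130.0 ft/s × 0.3048 → 39.624 m/s
d = v × t = 39.624 m/s × 1741 s = 68985.4 m
68985.4 m ÷ (1852 m/nmi) = 37.2491 nmi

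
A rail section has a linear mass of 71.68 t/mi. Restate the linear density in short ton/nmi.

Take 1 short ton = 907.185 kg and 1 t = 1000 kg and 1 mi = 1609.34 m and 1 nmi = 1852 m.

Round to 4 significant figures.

90.93 short ton/nmi

71.68 t/mi × 1000 kg/t ÷ 1609.34 m/mi = 44.54 kg/m
44.54 kg/m ÷ 907.185 kg/short ton × 1852 m/nmi = 90.9275 short ton/nmi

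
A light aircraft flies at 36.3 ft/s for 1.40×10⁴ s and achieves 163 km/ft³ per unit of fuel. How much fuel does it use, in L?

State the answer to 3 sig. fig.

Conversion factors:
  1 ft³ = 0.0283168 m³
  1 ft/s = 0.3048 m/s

36.3 ft/s → 11.0642 m/s
d = v × t = 11.0642 × 14000 = 154899 m
163 km/ft³ → 5.7563×10⁶ m/m³
V = d / (distance per unit fuel) = 154899 / 5.7563×10⁶ = 0.0269095 m³
In L: 0.0269095 / 0.001 = 26.9095 L

26.9 L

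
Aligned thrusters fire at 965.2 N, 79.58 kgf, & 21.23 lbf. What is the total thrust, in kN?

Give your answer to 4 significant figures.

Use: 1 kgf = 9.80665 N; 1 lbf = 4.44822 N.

965.2 N (already N)
79.58 kgf × 9.80665 → 780.413 N
21.23 lbf × 4.44822 → 94.4357 N
Sum: 965.2 + 780.413 + 94.4357 = 1840.05 N
In kN: 1840.05 / 1000 = 1.84005 kN

1.840 kN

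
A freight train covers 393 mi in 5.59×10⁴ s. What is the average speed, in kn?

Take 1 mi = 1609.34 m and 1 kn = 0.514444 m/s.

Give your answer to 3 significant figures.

22.0 kn

393 mi × 1609.34 → 632471 m
v = d / t = 632471 m / 55900 s = 11.3143 m/s
11.3143 m/s ÷ (0.514444 m/s/kn) = 21.9933 kn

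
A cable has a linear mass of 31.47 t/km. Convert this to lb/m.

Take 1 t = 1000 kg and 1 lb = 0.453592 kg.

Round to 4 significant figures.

69.38 lb/m

31.47 t/km × 1000 kg/t ÷ 1000 m/km = 31.47 kg/m
31.47 kg/m ÷ 0.453592 kg/lb = 69.3795 lb/m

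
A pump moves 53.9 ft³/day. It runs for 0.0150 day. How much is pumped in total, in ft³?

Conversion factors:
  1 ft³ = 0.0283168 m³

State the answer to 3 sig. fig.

0.808 ft³

53.9 ft³/day → 1.76652×10⁻⁵ m³/s
0.0150 day → 1296 s
V = Q × t = 1.76652×10⁻⁵ × 1296 = 0.0228941 m³
In ft³: 0.0228941 / 0.0283168 = 0.808499 ft³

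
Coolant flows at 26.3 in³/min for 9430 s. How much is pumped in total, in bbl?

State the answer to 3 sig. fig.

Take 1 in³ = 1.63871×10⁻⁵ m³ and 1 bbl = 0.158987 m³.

0.426 bbl

26.3 in³/min → 7.18301×10⁻⁶ m³/s
V = Q × t = 7.18301×10⁻⁶ × 9430 = 0.0677358 m³
In bbl: 0.0677358 / 0.158987 = 0.426046 bbl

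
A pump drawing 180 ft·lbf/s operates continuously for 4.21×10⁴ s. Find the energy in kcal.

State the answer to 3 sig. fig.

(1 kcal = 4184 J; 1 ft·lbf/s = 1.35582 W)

2460 kcal

180 ft·lbf/s × 1.35582 = 244.048 W
E = P × t = 244.048 W × 42100 s = 1.02744×10⁷ J
1.02744×10⁷ J ÷ (4184 J/kcal) = 2455.64 kcal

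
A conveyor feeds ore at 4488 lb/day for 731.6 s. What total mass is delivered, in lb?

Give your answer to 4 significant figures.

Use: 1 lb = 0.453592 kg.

4488 lb/day → 0.0235616 kg/s
m = ṁ × t = 0.0235616 × 731.6 = 17.2377 kg
In lb: 17.2377 / 0.453592 = 38.0027 lb

38.00 lb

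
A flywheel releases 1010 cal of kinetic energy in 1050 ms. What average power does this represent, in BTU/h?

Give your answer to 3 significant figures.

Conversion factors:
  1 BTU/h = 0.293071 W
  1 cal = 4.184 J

1.37×10⁴ BTU/h

1010 cal × 4.184 = 4225.84 J
1050 ms × 0.001 = 1.05 s
P = E / t = 4225.84 J / 1.05 s = 4024.61 W
4024.61 W ÷ (0.293071 W/BTU/h) = 13732.5 BTU/h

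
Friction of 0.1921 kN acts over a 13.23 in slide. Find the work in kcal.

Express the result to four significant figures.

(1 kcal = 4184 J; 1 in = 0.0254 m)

0.01543 kcal

0.1921 kN × 1000 = 192.1 N
13.23 in × 0.0254 = 0.336042 m
W = F × d = 192.1 N × 0.336042 m = 64.5537 J
64.5537 J ÷ (4184 J/kcal) = 0.0154287 kcal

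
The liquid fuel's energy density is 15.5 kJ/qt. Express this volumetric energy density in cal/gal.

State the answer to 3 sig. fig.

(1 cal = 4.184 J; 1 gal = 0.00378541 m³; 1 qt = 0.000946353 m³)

1.48×10⁴ cal/gal

15.5 kJ/qt × 1000 J/kJ ÷ 0.000946353 m³/qt = 1.63787×10⁷ J/m³
1.63787×10⁷ J/m³ ÷ 4.184 J/cal × 0.00378541 m³/gal = 14818.4 cal/gal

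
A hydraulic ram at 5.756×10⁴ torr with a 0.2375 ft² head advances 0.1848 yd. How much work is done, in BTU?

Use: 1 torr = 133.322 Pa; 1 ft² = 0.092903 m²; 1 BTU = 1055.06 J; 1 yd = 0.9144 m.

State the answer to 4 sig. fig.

5.756×10⁴ torr → 7.67401×10⁶ Pa
0.2375 ft² → 0.0220645 m²
F = P × A = 7.67401×10⁶ × 0.0220645 = 169323 N
0.1848 yd → 0.168981 m
W = F × d = 169323 × 0.168981 = 28612.4 J
In BTU: 28612.4 / 1055.06 = 27.1192 BTU

27.12 BTU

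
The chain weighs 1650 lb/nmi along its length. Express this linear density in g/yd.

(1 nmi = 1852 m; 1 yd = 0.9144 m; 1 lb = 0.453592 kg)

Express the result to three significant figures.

1650 lb/nmi × 0.453592 kg/lb ÷ 1852 m/nmi = 0.404118 kg/m
0.404118 kg/m ÷ 0.001 kg/g × 0.9144 m/yd = 369.525 g/yd

370 g/yd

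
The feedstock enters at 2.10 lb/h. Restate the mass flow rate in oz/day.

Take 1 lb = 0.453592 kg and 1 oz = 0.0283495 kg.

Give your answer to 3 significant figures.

806 oz/day

2.10 lb/h × 0.453592 kg/lb ÷ 3600 s/h = 2.64595×10⁻⁴ kg/s
2.64595×10⁻⁴ kg/s ÷ 0.0283495 kg/oz × 86400 s/day = 806.399 oz/day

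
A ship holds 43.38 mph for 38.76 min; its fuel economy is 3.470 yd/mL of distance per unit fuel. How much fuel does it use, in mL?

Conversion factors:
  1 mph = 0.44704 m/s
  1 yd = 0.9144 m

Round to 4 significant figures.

43.38 mph → 19.3926 m/s
38.76 min → 2325.6 s
d = v × t = 19.3926 × 2325.6 = 45099.4 m
3.470 yd/mL → 3.17297×10⁶ m/m³
V = d / (distance per unit fuel) = 45099.4 / 3.17297×10⁶ = 0.0142136 m³
In mL: 0.0142136 / 10⁻⁶ = 14213.6 mL

1.421×10⁴ mL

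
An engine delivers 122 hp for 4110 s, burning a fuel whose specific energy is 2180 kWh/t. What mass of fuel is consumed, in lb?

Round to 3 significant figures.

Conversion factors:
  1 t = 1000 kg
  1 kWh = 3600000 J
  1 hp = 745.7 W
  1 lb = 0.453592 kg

122 hp → 90975.4 W
E = P × t = 90975.4 × 4110 = 3.73909×10⁸ J
2180 kWh/t → 7.848×10⁶ J/kg
m = E / e_s = 3.73909×10⁸ / 7.848×10⁶ = 47.6439 kg
In lb: 47.6439 / 0.453592 = 105.037 lb

105 lb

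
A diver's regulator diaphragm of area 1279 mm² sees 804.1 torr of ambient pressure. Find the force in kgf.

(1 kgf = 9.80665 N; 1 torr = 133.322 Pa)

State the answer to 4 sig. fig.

13.98 kgf

804.1 torr × 133.322 = 107204 Pa
1279 mm² × 10⁻⁶ = 0.001279 m²
F = P × A = 107204 Pa × 0.001279 m² = 137.114 N
137.114 N ÷ (9.80665 N/kgf) = 13.9817 kgf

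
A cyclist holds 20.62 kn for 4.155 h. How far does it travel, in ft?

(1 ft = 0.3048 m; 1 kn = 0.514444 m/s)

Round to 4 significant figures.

5.206×10⁵ ft

20.62 kn × 0.514444 = 10.6078 m/s
4.155 h × 3600 = 14958 s
d = v × t = 10.6078 m/s × 14958 s = 158671 m
158671 m ÷ (0.3048 m/ft) = 520574 ft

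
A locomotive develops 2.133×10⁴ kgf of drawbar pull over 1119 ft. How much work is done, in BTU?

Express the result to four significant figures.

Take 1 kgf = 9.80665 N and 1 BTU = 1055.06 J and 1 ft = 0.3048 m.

6.762×10⁴ BTU

2.133×10⁴ kgf × 9.80665 → 209176 N
1119 ft × 0.3048 → 341.071 m
W = F × d = 209176 N × 341.071 m = 7.13439×10⁷ J
7.13439×10⁷ J ÷ (1055.06 J/BTU) = 67620.7 BTU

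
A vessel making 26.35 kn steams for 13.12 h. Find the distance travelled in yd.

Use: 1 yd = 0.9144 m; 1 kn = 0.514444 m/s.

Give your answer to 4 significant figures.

7.002×10⁵ yd

26.35 kn × 0.514444 = 13.5556 m/s
13.12 h × 3600 = 47232 s
d = v × t = 13.5556 m/s × 47232 s = 640258 m
640258 m ÷ (0.9144 m/yd) = 700195 yd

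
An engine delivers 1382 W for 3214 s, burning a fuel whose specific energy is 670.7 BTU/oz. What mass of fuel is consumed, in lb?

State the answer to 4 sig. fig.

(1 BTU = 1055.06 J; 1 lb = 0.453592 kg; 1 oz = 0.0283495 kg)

E = P × t = 1382 × 3214 = 4.44175×10⁶ J
670.7 BTU/oz → 2.49609×10⁷ J/kg
m = E / e_s = 4.44175×10⁶ / 2.49609×10⁷ = 0.177948 kg
In lb: 0.177948 / 0.453592 = 0.392309 lb

0.3923 lb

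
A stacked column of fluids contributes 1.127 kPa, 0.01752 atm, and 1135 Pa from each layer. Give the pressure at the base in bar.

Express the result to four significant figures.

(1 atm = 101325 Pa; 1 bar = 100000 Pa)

0.04037 bar

1.127 kPa × 1000 = 1127 Pa
0.01752 atm × 101325 = 1775.21 Pa
1135 Pa (already Pa)
Sum: 1127 + 1775.21 + 1135 = 4037.21 Pa
In bar: 4037.21 / 100000 = 0.0403721 bar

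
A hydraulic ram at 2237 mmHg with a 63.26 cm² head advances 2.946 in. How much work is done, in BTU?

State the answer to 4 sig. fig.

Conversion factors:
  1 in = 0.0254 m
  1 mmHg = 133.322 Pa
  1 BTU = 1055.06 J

2237 mmHg → 298241 Pa
63.26 cm² → 0.006326 m²
F = P × A = 298241 × 0.006326 = 1886.67 N
2.946 in → 0.0748284 m
W = F × d = 1886.67 × 0.0748284 = 141.176 J
In BTU: 141.176 / 1055.06 = 0.133809 BTU

0.1338 BTU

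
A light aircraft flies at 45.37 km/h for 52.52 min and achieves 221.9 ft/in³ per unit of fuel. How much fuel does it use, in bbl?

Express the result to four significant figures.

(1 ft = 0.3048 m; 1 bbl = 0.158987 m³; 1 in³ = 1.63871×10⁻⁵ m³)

45.37 km/h → 12.6028 m/s
52.52 min → 3151.2 s
d = v × t = 12.6028 × 3151.2 = 39713.9 m
221.9 ft/in³ → 4.12734×10⁶ m/m³
V = d / (distance per unit fuel) = 39713.9 / 4.12734×10⁶ = 0.00962215 m³
In bbl: 0.00962215 / 0.158987 = 0.0605216 bbl

0.06052 bbl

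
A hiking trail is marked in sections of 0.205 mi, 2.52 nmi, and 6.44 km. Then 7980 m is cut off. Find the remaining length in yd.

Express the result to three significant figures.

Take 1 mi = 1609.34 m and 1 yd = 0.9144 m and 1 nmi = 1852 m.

3780 yd

0.205 mi × 1609.34 = 329.915 m
2.52 nmi × 1852 = 4667.04 m
6.44 km × 1000 = 6440 m
7980 m (already m)
Sum: 329.915 + 4667.04 + 6440 − 7980 = 3456.96 m
In yd: 3456.96 / 0.9144 = 3780.58 yd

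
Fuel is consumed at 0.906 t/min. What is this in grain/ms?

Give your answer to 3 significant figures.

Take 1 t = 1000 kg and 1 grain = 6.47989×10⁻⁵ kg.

233 grain/ms

0.906 t/min × 1000 kg/t ÷ 60 s/min = 15.1 kg/s
15.1 kg/s ÷ 6.47989×10⁻⁵ kg/grain × 0.001 s/ms = 233.029 grain/ms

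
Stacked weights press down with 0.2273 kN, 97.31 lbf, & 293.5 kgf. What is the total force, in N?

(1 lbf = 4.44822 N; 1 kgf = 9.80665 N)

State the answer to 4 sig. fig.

3538 N

0.2273 kN × 1000 = 227.3 N
97.31 lbf × 4.44822 = 432.856 N
293.5 kgf × 9.80665 = 2878.25 N
Combined: 227.3 + 432.856 + 2878.25 = 3538.41 N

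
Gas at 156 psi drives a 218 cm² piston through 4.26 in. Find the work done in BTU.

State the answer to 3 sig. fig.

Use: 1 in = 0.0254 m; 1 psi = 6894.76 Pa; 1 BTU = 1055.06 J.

156 psi → 1.07558×10⁶ Pa
218 cm² → 0.0218 m²
F = P × A = 1.07558×10⁶ × 0.0218 = 23447.6 N
4.26 in → 0.108204 m
W = F × d = 23447.6 × 0.108204 = 2537.12 J
In BTU: 2537.12 / 1055.06 = 2.40472 BTU

2.40 BTU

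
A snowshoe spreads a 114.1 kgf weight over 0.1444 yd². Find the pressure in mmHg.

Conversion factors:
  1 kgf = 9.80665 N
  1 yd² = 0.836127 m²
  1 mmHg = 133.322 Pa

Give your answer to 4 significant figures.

114.1 kgf × 9.80665 = 1118.94 N
0.1444 yd² × 0.836127 = 0.120737 m²
P = F / A = 1118.94 N / 0.120737 m² = 9267.58 Pa
9267.58 Pa ÷ (133.322 Pa/mmHg) = 69.5128 mmHg

69.51 mmHg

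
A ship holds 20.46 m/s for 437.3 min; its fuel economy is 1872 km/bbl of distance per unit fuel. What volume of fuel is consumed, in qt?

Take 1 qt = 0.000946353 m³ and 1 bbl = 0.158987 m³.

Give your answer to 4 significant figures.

48.18 qt

437.3 min → 26238 s
d = v × t = 20.46 × 26238 = 536829 m
1872 km/bbl → 1.17745×10⁷ m/m³
V = d / (distance per unit fuel) = 536829 / 1.17745×10⁷ = 0.0455925 m³
In qt: 0.0455925 / 0.000946353 = 48.1771 qt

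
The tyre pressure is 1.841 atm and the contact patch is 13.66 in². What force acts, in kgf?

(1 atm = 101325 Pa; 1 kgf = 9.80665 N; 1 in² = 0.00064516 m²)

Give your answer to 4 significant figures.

1.841 atm × 101325 → 186539 Pa
13.66 in² × 0.00064516 → 0.00881289 m²
F = P × A = 186539 Pa × 0.00881289 m² = 1643.95 N
1643.95 N ÷ (9.80665 N/kgf) = 167.636 kgf

167.6 kgf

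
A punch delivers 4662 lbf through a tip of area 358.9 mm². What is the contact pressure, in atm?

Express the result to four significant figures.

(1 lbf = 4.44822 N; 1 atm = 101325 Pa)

570.3 atm

4662 lbf × 4.44822 → 20737.6 N
358.9 mm² × 10⁻⁶ → 3.589×10⁻⁴ m²
P = F / A = 20737.6 N / 3.589×10⁻⁴ m² = 5.7781×10⁷ Pa
5.7781×10⁷ Pa ÷ (101325 Pa/atm) = 570.254 atm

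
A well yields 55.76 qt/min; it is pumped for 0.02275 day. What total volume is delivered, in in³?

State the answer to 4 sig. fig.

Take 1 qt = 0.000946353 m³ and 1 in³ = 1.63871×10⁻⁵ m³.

55.76 qt/min → 8.79477×10⁻⁴ m³/s
0.02275 day → 1965.6 s
V = Q × t = 8.79477×10⁻⁴ × 1965.6 = 1.7287 m³
In in³: 1.7287 / 1.63871×10⁻⁵ = 105492 in³

1.055×10⁵ in³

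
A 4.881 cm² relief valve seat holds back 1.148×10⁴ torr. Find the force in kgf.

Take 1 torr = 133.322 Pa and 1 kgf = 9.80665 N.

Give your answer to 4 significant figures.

76.18 kgf

1.148×10⁴ torr × 133.322 → 1.53054×10⁶ Pa
4.881 cm² × 0.0001 → 4.881×10⁻⁴ m²
F = P × A = 1.53054×10⁶ Pa × 4.881×10⁻⁴ m² = 747.057 N
747.057 N ÷ (9.80665 N/kgf) = 76.1786 kgf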